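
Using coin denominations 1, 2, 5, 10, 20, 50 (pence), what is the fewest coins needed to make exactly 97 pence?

5

Use the largest denomination that fits, subtract, and repeat.
97 − 1×50→47 − 2×20→7 − 1×5→2 − 1×2→0
Total coins = 1 + 2 + 1 + 1 = 5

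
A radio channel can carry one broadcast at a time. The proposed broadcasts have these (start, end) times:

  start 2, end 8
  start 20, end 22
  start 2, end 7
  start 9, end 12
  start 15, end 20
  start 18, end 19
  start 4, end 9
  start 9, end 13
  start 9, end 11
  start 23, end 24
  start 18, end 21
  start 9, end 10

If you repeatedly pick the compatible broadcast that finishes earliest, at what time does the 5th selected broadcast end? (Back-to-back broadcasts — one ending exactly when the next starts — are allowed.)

24

By end time: (2,7), (2,8), (4,9), (9,10), (9,11), (9,12), (9,13), (18,19), (15,20), (18,21), (20,22), (23,24).
Pick (2,7); next start ≥ 7 → (9,10); next start ≥ 10 → (18,19); next start ≥ 19 → (20,22); next start ≥ 22 → (23,24).
Selected: (2,7) (9,10) (18,19) (20,22) (23,24)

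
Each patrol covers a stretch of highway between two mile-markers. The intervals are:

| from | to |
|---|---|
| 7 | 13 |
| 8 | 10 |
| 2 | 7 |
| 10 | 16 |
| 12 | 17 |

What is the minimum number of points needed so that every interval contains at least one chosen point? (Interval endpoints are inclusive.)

Sort by right endpoint; whenever an interval is uncovered, place a point at its right end.
By right end: [2,7]  [8,10]  [7,13]  [10,16]  [12,17]
[2,7] uncovered → point at 7; [8,10] uncovered → point at 10; [12,17] uncovered → point at 17.
Points: 7, 10, 17 (3 total).

3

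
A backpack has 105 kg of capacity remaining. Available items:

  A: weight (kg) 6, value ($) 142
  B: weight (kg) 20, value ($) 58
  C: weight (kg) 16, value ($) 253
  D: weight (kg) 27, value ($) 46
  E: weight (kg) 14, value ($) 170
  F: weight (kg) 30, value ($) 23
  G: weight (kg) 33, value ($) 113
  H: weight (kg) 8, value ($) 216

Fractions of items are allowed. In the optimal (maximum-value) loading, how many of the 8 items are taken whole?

6

Sort by value per unit weight and fill in that order.
Order: H (216/8=27.00) > A (142/6=23.67) > C (253/16=15.81) > E (170/14=12.14) > G (113/33=3.42) > B (58/20=2.90) > D (46/27=1.70) > F (23/30=0.77)
Fill: take H (8 @ 216) → take A (6 @ 142) → take C (16 @ 253) → take E (14 @ 170) → take G (33 @ 113) → take B (20 @ 58) → take 8/27 of D → 13.63; 105/105 used.
6 item(s) taken whole; one partial (take 8/27 of D).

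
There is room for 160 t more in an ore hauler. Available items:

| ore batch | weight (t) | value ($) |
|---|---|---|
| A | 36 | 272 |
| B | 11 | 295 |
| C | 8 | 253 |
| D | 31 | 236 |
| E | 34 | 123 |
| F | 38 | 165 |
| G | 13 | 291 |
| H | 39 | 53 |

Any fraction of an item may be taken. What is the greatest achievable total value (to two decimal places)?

1595.21

Sort by value per unit weight and fill in that order.
Ratios (sorted): C 31.62, B 26.82, G 22.38, D 7.61, A 7.56, F 4.34, E 3.62, H 1.36
take C (8 @ 253); take B (11 @ 295); take G (13 @ 291); take D (31 @ 236); take A (36 @ 272); take F (38 @ 165); take 23/34 of E → 83.21. Capacity used 160/160.
Total value = 1595.21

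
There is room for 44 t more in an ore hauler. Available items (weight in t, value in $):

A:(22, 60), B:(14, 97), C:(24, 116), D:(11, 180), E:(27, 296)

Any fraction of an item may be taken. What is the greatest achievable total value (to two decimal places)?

517.57

Order: D (180/11=16.36) > E (296/27=10.96) > B (97/14=6.93) > C (116/24=4.83) > A (60/22=2.73)
Fill: take D (11 @ 180) → take E (27 @ 296) → take 6/14 of B → 41.57; 44/44 used.
Total value = 517.57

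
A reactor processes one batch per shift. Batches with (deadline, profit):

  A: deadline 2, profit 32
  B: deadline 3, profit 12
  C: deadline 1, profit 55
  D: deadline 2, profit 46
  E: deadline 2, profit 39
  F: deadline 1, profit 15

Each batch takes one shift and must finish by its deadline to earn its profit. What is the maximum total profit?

113

Take jobs in profit order; each goes to the latest open slot no later than its deadline.
By profit: C(d1,55), D(d2,46), E(d2,39), A(d2,32), F(d1,15), B(d3,12)
C→slot 1; D→slot 2; E skipped; A skipped; F skipped; B→slot 3.
Profit = 55 + 46 + 12 = 113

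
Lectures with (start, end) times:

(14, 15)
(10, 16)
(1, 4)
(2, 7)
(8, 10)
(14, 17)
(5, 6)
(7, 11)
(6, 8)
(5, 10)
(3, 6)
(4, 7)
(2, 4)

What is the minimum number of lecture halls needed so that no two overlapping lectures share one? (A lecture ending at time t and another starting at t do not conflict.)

The answer is the maximum number of intervals overlapping at any instant.
Events (time:±→running): 1:+→1 2:+→2 2:+→3 3:+→4 4:-→3 4:-→2 4:+→3 5:+→4 5:+→5 … peak 5.

5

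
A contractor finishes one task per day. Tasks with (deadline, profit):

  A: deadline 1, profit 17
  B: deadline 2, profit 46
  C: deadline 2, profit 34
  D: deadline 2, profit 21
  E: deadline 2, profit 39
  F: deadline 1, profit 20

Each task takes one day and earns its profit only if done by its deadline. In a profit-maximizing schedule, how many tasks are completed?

2

Sort by profit descending; place each in the latest free slot ≤ its deadline.
Profit order: B=46 E=39 C=34 D=21 F=20 A=17
Assign: B→slot 2, E→slot 1, C skipped, D skipped, F skipped, A skipped.
Slots: [1:E] [2:B]
2 of 6 scheduled.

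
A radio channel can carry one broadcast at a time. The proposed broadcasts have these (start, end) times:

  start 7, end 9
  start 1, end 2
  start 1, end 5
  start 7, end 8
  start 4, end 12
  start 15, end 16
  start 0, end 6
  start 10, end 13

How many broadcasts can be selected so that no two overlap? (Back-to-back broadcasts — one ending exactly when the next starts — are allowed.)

Sorted by end: (1,2)  (1,5)  (0,6)  (7,8)  (7,9)  (4,12)  (10,13)  (15,16)
take (1,2); skip (0,6); take (7,8); skip (4,12); take (10,13); take (15,16).
Selected 4 broadcasts.

4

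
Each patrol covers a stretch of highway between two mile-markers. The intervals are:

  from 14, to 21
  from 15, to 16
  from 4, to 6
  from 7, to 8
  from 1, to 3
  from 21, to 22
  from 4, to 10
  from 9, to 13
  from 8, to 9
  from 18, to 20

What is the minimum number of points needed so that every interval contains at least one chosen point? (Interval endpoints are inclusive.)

7

Sort by right endpoint; whenever an interval is uncovered, place a point at its right end.
By right end: [1,3]  [4,6]  [7,8]  [8,9]  [4,10]  [9,13]  [15,16]  [18,20]  [14,21]  [21,22]
[1,3] uncovered → point at 3; [4,6] uncovered → point at 6; [7,8] uncovered → point at 8; [9,13] uncovered → point at 13; [15,16] uncovered → point at 16; [18,20] uncovered → point at 20; [21,22] uncovered → point at 22.
Points: 3, 6, 8, 13, 16, 20, 22 (7 total).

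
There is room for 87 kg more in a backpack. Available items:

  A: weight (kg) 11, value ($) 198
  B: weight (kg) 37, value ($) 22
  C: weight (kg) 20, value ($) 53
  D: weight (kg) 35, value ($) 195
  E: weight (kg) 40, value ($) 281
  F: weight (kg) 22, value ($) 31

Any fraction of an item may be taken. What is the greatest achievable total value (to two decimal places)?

Order: A (198/11=18.00) > E (281/40=7.03) > D (195/35=5.57) > C (53/20=2.65) > F (31/22=1.41) > B (22/37=0.59)
Fill: take A (11 @ 198) → take E (40 @ 281) → take D (35 @ 195) → take 1/20 of C → 2.65; 87/87 used.
Total value = 676.65

676.65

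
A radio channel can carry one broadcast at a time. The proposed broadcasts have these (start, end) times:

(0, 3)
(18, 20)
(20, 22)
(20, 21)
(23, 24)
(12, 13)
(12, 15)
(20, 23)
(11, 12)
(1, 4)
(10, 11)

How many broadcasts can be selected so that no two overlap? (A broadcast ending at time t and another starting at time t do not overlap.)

Sort by end time and greedily take each interval whose start is ≥ the last chosen end.
By end time: (0,3), (1,4), (10,11), (11,12), (12,13), (12,15), (18,20), (20,21), (20,22), (20,23), (23,24).
Pick (0,3); next start ≥ 3 → (10,11); next start ≥ 11 → (11,12); next start ≥ 12 → (12,13); next start ≥ 13 → (18,20); next start ≥ 20 → (20,21); next start ≥ 21 → (23,24).
Selected 7 broadcasts.

7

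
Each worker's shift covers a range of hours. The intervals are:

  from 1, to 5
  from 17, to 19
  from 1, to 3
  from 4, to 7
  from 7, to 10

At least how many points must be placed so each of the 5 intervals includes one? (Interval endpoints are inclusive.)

Sort by right endpoint; whenever an interval is uncovered, place a point at its right end.
Sorted: [1,3] [1,5] [4,7] [7,10] [17,19]
{[1,3],[1,5]} hit by 3; {[4,7],[7,10]} hit by 7; {[17,19]} hit by 19.
Points: 3, 7, 19 (3 total).

3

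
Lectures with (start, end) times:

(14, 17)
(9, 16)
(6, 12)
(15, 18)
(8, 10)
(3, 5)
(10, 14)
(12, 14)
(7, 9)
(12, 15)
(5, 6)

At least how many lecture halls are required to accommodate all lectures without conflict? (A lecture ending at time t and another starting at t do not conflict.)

4

Count concurrent intervals with a sweep; the peak is the room count.
starts: [3, 5, 6, 7, 8, 9, 10, 12, 12, 14, 15]
ends:   [5, 6, 9, 10, 12, 14, 14, 15, 16, 17, 18]
s3→1 e5→0 s5→1 e6→0 s6→1 s7→2 s8→3 e9→2 s9→3 e10→2 s10→3 e12→2 s12→3 s12→4  — peak 4.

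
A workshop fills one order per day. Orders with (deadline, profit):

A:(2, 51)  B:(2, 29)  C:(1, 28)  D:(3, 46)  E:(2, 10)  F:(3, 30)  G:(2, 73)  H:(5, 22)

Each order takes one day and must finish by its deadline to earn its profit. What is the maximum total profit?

192

Profit order: G=73 A=51 D=46 F=30 B=29 C=28 H=22 E=10
Assign: G→slot 2, A→slot 1, D→slot 3, F skipped, B skipped, C skipped, H→slot 5, E skipped.
Slots: [1:A] [2:G] [3:D] [5:H]
Profit = 51 + 73 + 46 + 22 = 192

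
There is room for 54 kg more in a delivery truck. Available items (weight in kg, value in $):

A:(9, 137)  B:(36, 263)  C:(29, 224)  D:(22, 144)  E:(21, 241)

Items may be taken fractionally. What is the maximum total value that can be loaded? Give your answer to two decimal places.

563.38

Order: A (137/9=15.22) > E (241/21=11.48) > C (224/29=7.72) > B (263/36=7.31) > D (144/22=6.55)
Fill: take A (9 @ 137) → take E (21 @ 241) → take 24/29 of C → 185.38; 54/54 used.
Total value = 563.38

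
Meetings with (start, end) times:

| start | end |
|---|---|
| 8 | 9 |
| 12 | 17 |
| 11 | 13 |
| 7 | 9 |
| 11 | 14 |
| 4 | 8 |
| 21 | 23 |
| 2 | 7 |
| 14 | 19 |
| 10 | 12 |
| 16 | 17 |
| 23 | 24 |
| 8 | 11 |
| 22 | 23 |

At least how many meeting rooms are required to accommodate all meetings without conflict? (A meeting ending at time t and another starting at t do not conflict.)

The answer is the maximum number of intervals overlapping at any instant.
Events (time:±→running): 2:+→1 4:+→2 7:-→1 7:+→2 8:-→1 8:+→2 8:+→3 … peak 3.

3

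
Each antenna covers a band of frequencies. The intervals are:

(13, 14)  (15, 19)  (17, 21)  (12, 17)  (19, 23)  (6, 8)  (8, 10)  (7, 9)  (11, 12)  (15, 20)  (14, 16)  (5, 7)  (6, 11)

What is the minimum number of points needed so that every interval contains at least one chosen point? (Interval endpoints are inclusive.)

5

By right end: [5,7]  [6,8]  [7,9]  [8,10]  [6,11]  [11,12]  [13,14]  [14,16]  [12,17]  [15,19]  [15,20]  [17,21]  [19,23]
[5,7] uncovered → point at 7; [8,10] uncovered → point at 10; [11,12] uncovered → point at 12; [13,14] uncovered → point at 14; [15,19] uncovered → point at 19.
Points: 7, 10, 12, 14, 19 (5 total).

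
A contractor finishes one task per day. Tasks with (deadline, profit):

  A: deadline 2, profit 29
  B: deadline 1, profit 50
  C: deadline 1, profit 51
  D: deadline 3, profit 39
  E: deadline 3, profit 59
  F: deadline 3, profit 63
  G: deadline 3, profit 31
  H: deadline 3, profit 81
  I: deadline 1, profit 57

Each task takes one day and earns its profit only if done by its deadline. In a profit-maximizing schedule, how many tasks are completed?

3

Take jobs in profit order; each goes to the latest open slot no later than its deadline.
Profit order: H=81 F=63 E=59 I=57 C=51 B=50 D=39 G=31 A=29
Assign: H→slot 3, F→slot 2, E→slot 1, I skipped, C skipped, B skipped, D skipped, G skipped, A skipped.
Slots: [1:E] [2:F] [3:H]
3 of 9 scheduled.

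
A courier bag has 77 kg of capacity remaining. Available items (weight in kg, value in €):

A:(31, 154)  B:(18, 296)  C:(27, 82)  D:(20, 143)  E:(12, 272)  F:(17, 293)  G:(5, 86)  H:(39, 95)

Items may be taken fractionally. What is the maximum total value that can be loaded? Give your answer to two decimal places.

1114.84

Greedy by value/weight ratio, highest first.
Ratios (sorted): E 22.67, F 17.24, G 17.20, B 16.44, D 7.15, A 4.97, C 3.04, H 2.44
take E (12 @ 272); take F (17 @ 293); take G (5 @ 86); take B (18 @ 296); take D (20 @ 143); take 5/31 of A → 24.84. Capacity used 77/77.
Total value = 1114.84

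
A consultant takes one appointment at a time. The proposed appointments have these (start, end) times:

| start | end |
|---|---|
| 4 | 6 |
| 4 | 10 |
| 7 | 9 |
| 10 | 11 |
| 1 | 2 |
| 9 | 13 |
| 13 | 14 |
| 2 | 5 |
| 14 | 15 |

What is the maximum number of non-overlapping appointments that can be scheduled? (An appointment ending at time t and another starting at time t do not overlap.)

Sorted by end: (1,2)  (2,5)  (4,6)  (7,9)  (4,10)  (10,11)  (9,13)  (13,14)  (14,15)
take (1,2); take (2,5); skip (4,6); take (7,9); take (10,11); take (13,14); take (14,15).
Selected 6 appointments.

6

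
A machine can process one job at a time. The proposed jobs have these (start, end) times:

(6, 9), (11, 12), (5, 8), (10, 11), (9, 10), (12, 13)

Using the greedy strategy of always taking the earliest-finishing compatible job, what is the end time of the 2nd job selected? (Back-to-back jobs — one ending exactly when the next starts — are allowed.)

10

Sorted by end: (5,8)  (6,9)  (9,10)  (10,11)  (11,12)  (12,13)
take (5,8); take (9,10); take (10,11); take (11,12); take (12,13).
Selected: (5,8) (9,10) (10,11) (11,12) (12,13)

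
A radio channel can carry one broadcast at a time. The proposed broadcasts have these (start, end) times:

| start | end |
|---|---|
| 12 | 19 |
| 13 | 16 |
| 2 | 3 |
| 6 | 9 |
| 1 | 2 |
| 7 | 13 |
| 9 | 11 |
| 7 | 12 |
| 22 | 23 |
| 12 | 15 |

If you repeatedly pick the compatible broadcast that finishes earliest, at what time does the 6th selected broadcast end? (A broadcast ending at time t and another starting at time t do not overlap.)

23

Order by finish time; keep every interval that doesn't clash with the previous kept one.
By end time: (1,2), (2,3), (6,9), (9,11), (7,12), (7,13), (12,15), (13,16), (12,19), (22,23).
Pick (1,2); next start ≥ 2 → (2,3); next start ≥ 3 → (6,9); next start ≥ 9 → (9,11); next start ≥ 11 → (12,15); next start ≥ 15 → (22,23).
Selected: (1,2) (2,3) (6,9) (9,11) (12,15) (22,23)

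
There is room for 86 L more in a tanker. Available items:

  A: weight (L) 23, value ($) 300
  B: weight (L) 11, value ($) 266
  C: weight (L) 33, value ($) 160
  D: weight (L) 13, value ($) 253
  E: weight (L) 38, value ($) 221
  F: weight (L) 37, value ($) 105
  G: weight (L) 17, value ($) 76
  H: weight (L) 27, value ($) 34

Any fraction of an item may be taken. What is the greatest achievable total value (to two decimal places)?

1044.85

Sort by value per unit weight and fill in that order.
Order: B (266/11=24.18) > D (253/13=19.46) > A (300/23=13.04) > E (221/38=5.82) > C (160/33=4.85) > G (76/17=4.47) > F (105/37=2.84) > H (34/27=1.26)
Fill: take B (11 @ 266) → take D (13 @ 253) → take A (23 @ 300) → take E (38 @ 221) → take 1/33 of C → 4.85; 86/86 used.
Total value = 1044.85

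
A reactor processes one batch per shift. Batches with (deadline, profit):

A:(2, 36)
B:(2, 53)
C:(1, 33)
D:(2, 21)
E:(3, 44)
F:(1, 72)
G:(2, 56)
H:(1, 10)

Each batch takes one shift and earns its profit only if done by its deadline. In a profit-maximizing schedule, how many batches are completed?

By profit: F(d1,72), G(d2,56), B(d2,53), E(d3,44), A(d2,36), C(d1,33), D(d2,21), H(d1,10)
F→slot 1; G→slot 2; B skipped; E→slot 3; A skipped; C skipped; D skipped; H skipped.
3 of 8 scheduled.

3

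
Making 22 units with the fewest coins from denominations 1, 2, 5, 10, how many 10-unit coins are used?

2

22 = 2×10 + 1×2
Count of 10: 2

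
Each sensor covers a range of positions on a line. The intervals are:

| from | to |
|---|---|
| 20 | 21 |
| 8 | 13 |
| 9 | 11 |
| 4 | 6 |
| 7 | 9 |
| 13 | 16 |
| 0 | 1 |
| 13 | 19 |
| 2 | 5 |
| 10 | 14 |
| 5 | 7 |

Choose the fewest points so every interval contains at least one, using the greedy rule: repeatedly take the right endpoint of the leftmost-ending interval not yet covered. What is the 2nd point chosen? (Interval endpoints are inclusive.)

5

Sorted: [0,1] [2,5] [4,6] [5,7] [7,9] [9,11] [8,13] [10,14] [13,16] [13,19] [20,21]
{[0,1]} hit by 1; {[2,5],[4,6],[5,7]} hit by 5; {[7,9],[9,11],[8,13]} hit by 9; {[10,14],[13,16],[13,19]} hit by 14; {[20,21]} hit by 21.
Points: 1, 5, 9, 14, 21 (5 total).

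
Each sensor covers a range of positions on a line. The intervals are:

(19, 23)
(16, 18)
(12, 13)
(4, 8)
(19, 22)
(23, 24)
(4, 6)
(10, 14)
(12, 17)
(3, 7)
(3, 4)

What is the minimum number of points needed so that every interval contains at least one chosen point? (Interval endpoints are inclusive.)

5

Process intervals by earliest right end; each time one isn't hit yet, stab at its right endpoint.
By right end: [3,4]  [4,6]  [3,7]  [4,8]  [12,13]  [10,14]  [12,17]  [16,18]  [19,22]  [19,23]  [23,24]
[3,4] uncovered → point at 4; [12,13] uncovered → point at 13; [16,18] uncovered → point at 18; [19,22] uncovered → point at 22; [23,24] uncovered → point at 24.
Points: 4, 13, 18, 22, 24 (5 total).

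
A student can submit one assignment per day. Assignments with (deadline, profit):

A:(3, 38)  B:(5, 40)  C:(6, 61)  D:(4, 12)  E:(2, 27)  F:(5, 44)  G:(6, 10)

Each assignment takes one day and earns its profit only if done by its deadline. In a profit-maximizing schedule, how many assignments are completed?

By profit: C(d6,61), F(d5,44), B(d5,40), A(d3,38), E(d2,27), D(d4,12), G(d6,10)
C→slot 6; F→slot 5; B→slot 4; A→slot 3; E→slot 2; D→slot 1; G skipped.
6 of 7 scheduled.

6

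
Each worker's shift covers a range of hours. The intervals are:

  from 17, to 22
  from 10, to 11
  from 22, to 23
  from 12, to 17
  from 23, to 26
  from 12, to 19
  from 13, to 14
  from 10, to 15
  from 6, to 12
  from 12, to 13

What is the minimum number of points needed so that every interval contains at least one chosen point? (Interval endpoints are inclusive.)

Process intervals by earliest right end; each time one isn't hit yet, stab at its right endpoint.
Sorted: [10,11] [6,12] [12,13] [13,14] [10,15] [12,17] [12,19] [17,22] [22,23] [23,26]
{[10,11],[6,12]} hit by 11; {[12,13],[13,14],[10,15],[12,17],[12,19]} hit by 13; {[17,22],[22,23]} hit by 22; {[23,26]} hit by 26.
Points: 11, 13, 22, 26 (4 total).

4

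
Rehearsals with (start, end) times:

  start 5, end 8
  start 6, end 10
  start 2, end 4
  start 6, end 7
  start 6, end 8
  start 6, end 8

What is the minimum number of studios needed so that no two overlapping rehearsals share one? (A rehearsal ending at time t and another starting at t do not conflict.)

5

The answer is the maximum number of intervals overlapping at any instant.
Events (time:±→running): 2:+→1 4:-→0 5:+→1 6:+→2 6:+→3 6:+→4 6:+→5 … peak 5.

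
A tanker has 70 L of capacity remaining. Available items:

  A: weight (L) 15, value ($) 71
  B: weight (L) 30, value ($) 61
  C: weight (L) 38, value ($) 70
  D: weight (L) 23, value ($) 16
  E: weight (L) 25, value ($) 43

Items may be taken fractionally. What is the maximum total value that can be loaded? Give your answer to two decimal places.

Sort by value per unit weight and fill in that order.
Ratios (sorted): A 4.73, B 2.03, C 1.84, E 1.72, D 0.70
take A (15 @ 71); take B (30 @ 61); take 25/38 of C → 46.05. Capacity used 70/70.
Total value = 178.05

178.05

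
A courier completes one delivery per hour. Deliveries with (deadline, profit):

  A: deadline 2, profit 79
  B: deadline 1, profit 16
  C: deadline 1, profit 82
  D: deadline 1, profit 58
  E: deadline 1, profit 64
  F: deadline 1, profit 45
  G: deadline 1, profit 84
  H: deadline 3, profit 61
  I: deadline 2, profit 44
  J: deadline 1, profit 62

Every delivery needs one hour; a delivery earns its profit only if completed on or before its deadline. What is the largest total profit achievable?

Take jobs in profit order; each goes to the latest open slot no later than its deadline.
By profit: G(d1,84), C(d1,82), A(d2,79), E(d1,64), J(d1,62), H(d3,61), D(d1,58), F(d1,45), I(d2,44), B(d1,16)
G→slot 1; C skipped; A→slot 2; E skipped; J skipped; H→slot 3; D skipped; F skipped; I skipped; B skipped.
Profit = 84 + 79 + 61 = 224

224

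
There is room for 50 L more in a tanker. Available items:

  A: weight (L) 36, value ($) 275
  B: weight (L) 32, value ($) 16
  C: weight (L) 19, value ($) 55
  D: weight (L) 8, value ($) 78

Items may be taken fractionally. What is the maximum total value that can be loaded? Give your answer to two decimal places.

370.37

Order: D (78/8=9.75) > A (275/36=7.64) > C (55/19=2.89) > B (16/32=0.50)
Fill: take D (8 @ 78) → take A (36 @ 275) → take 6/19 of C → 17.37; 50/50 used.
Total value = 370.37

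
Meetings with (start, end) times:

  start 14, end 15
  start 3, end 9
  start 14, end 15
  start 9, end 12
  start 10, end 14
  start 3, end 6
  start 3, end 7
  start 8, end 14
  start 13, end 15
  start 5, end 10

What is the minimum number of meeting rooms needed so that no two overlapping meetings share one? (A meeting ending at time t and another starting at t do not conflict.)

4

Count concurrent intervals with a sweep; the peak is the room count.
starts: [3, 3, 3, 5, 8, 9, 10, 13, 14, 14]
ends:   [6, 7, 9, 10, 12, 14, 14, 15, 15, 15]
s3→1 s3→2 s3→3 s5→4  — peak 4.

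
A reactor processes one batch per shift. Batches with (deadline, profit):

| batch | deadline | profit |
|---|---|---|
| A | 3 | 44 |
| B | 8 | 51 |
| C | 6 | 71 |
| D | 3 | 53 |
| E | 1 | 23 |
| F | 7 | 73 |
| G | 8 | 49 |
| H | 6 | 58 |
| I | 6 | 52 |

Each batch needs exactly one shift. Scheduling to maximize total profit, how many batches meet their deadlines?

8

Take jobs in profit order; each goes to the latest open slot no later than its deadline.
Profit order: F=73 C=71 H=58 D=53 I=52 B=51 G=49 A=44 E=23
Assign: F→slot 7, C→slot 6, H→slot 5, D→slot 3, I→slot 4, B→slot 8, G→slot 2, A→slot 1, E skipped.
Slots: [1:A] [2:G] [3:D] [4:I] [5:H] [6:C] [7:F] [8:B]
8 of 9 scheduled.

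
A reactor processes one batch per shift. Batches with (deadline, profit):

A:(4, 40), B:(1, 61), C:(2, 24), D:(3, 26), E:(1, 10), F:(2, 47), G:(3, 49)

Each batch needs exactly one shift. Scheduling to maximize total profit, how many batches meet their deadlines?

4

By profit: B(d1,61), G(d3,49), F(d2,47), A(d4,40), D(d3,26), C(d2,24), E(d1,10)
B→slot 1; G→slot 3; F→slot 2; A→slot 4; D skipped; C skipped; E skipped.
4 of 7 scheduled.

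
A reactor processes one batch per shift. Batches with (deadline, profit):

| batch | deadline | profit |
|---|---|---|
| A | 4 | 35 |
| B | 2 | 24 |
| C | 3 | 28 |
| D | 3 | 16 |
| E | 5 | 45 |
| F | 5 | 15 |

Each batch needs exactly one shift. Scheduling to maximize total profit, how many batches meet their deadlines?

5

Sort by profit descending; place each in the latest free slot ≤ its deadline.
By profit: E(d5,45), A(d4,35), C(d3,28), B(d2,24), D(d3,16), F(d5,15)
E→slot 5; A→slot 4; C→slot 3; B→slot 2; D→slot 1; F skipped.
5 of 6 scheduled.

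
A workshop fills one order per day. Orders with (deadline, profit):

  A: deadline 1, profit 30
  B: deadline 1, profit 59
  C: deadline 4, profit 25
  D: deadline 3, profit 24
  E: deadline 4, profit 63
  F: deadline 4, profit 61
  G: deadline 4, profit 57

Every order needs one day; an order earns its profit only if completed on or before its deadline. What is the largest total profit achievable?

240

By profit: E(d4,63), F(d4,61), B(d1,59), G(d4,57), A(d1,30), C(d4,25), D(d3,24)
E→slot 4; F→slot 3; B→slot 1; G→slot 2; A skipped; C skipped; D skipped.
Profit = 59 + 57 + 61 + 63 = 240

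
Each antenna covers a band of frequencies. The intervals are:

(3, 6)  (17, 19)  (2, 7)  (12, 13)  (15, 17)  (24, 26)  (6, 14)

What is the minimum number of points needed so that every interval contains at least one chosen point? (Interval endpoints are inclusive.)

4

Process intervals by earliest right end; each time one isn't hit yet, stab at its right endpoint.
By right end: [3,6]  [2,7]  [12,13]  [6,14]  [15,17]  [17,19]  [24,26]
[3,6] uncovered → point at 6; [12,13] uncovered → point at 13; [15,17] uncovered → point at 17; [24,26] uncovered → point at 26.
Points: 6, 13, 17, 26 (4 total).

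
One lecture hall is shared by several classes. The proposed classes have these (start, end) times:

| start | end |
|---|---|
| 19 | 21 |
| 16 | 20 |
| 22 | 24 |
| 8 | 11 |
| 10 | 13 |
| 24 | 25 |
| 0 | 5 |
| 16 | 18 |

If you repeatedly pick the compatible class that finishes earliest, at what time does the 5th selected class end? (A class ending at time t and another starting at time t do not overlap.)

24

Sorted by end: (0,5)  (8,11)  (10,13)  (16,18)  (16,20)  (19,21)  (22,24)  (24,25)
take (0,5); take (8,11); take (16,18); take (19,21); take (22,24); take (24,25).
Selected: (0,5) (8,11) (16,18) (19,21) (22,24) (24,25)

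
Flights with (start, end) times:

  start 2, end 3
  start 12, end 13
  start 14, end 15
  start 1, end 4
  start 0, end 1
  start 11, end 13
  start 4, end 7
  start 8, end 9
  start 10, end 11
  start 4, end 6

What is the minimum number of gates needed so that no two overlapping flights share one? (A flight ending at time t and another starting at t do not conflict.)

The answer is the maximum number of intervals overlapping at any instant.
starts: [0, 1, 2, 4, 4, 8, 10, 11, 12, 14]
ends:   [1, 3, 4, 6, 7, 9, 11, 13, 13, 15]
s0→1 e1→0 s1→1 s2→2  — peak 2.

2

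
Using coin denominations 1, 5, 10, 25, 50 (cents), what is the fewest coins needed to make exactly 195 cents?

Use the largest denomination that fits, subtract, and repeat.
195 = 3×50 + 1×25 + 2×10
Total coins = 3 + 1 + 2 = 6

6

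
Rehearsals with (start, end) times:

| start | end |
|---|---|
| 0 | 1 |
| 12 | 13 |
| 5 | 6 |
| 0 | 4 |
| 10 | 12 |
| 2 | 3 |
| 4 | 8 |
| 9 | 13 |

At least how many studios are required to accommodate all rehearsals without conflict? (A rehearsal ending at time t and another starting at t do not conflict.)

The answer is the maximum number of intervals overlapping at any instant.
Events (time:±→running): 0:+→1 0:+→2 … peak 2.

2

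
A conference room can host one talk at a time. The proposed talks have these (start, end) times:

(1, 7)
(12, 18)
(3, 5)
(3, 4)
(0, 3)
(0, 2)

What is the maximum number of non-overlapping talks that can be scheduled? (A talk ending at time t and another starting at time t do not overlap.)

By end time: (0,2), (0,3), (3,4), (3,5), (1,7), (12,18).
Pick (0,2); next start ≥ 2 → (3,4); next start ≥ 4 → (12,18).
Selected 3 talks.

3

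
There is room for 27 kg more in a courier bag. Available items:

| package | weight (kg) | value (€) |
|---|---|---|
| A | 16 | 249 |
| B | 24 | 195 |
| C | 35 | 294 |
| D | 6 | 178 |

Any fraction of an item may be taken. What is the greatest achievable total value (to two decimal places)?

469.00

Order: D (178/6=29.67) > A (249/16=15.56) > C (294/35=8.40) > B (195/24=8.12)
Fill: take D (6 @ 178) → take A (16 @ 249) → take 5/35 of C → 42.00; 27/27 used.
Total value = 469.00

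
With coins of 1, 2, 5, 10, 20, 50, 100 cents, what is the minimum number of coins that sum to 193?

Use the largest denomination that fits, subtract, and repeat.
193 = 1×100 + 1×50 + 2×20 + 1×2 + 1×1
Total coins = 1 + 1 + 2 + 1 + 1 = 6

6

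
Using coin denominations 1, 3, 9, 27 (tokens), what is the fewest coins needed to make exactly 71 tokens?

7

Greedy: take as many of the largest coin as possible, then repeat with the remainder.
71 − 2×27→17 − 1×9→8 − 2×3→2 − 2×1→0
Total coins = 2 + 1 + 2 + 2 = 7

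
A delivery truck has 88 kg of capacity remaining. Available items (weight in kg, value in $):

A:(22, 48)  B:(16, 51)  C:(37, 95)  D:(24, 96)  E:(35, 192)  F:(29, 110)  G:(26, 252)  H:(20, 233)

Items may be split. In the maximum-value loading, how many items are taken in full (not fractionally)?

3

Order: H (233/20=11.65) > G (252/26=9.69) > E (192/35=5.49) > D (96/24=4.00) > F (110/29=3.79) > B (51/16=3.19) > C (95/37=2.57) > A (48/22=2.18)
Fill: take H (20 @ 233) → take G (26 @ 252) → take E (35 @ 192) → take 7/24 of D → 28.00; 88/88 used.
3 item(s) taken whole; one partial (take 7/24 of D).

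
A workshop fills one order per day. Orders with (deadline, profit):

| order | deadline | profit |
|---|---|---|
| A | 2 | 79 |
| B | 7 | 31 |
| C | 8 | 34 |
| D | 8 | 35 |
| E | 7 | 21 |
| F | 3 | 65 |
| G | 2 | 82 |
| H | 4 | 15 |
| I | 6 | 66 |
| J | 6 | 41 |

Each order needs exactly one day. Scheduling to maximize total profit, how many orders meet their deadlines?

8

Profit order: G=82 A=79 I=66 F=65 J=41 D=35 C=34 B=31 E=21 H=15
Assign: G→slot 2, A→slot 1, I→slot 6, F→slot 3, J→slot 5, D→slot 8, C→slot 7, B→slot 4, E skipped, H skipped.
Slots: [1:A] [2:G] [3:F] [4:B] [5:J] [6:I] [7:C] [8:D]
8 of 10 scheduled.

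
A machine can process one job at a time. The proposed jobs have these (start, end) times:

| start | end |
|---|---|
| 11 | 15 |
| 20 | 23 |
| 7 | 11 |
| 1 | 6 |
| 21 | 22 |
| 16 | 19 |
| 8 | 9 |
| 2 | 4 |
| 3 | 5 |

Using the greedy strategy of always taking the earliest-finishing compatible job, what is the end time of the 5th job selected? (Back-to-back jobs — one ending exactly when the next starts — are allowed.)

By end time: (2,4), (3,5), (1,6), (8,9), (7,11), (11,15), (16,19), (21,22), (20,23).
Pick (2,4); next start ≥ 4 → (8,9); next start ≥ 9 → (11,15); next start ≥ 15 → (16,19); next start ≥ 19 → (21,22).
Selected: (2,4) (8,9) (11,15) (16,19) (21,22)

22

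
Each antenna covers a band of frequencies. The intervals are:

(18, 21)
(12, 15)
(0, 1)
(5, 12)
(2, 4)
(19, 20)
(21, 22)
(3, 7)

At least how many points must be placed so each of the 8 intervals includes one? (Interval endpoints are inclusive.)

Sorted: [0,1] [2,4] [3,7] [5,12] [12,15] [19,20] [18,21] [21,22]
{[0,1]} hit by 1; {[2,4],[3,7]} hit by 4; {[5,12],[12,15]} hit by 12; {[19,20],[18,21]} hit by 20; {[21,22]} hit by 22.
Points: 1, 4, 12, 20, 22 (5 total).

5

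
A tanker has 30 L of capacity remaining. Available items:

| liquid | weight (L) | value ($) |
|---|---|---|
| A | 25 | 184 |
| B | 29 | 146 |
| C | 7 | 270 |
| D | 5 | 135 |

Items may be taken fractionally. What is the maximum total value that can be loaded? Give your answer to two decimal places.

537.48

Order: C (270/7=38.57) > D (135/5=27.00) > A (184/25=7.36) > B (146/29=5.03)
Fill: take C (7 @ 270) → take D (5 @ 135) → take 18/25 of A → 132.48; 30/30 used.
Total value = 537.48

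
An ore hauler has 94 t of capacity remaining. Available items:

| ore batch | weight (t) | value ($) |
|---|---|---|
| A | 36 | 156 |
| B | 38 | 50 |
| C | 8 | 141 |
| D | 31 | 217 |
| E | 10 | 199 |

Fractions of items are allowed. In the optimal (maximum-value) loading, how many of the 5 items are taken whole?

Greedy by value/weight ratio, highest first.
Ratios (sorted): E 19.90, C 17.62, D 7.00, A 4.33, B 1.32
take E (10 @ 199); take C (8 @ 141); take D (31 @ 217); take A (36 @ 156); take 9/38 of B → 11.84. Capacity used 94/94.
4 item(s) taken whole; one partial (take 9/38 of B).

4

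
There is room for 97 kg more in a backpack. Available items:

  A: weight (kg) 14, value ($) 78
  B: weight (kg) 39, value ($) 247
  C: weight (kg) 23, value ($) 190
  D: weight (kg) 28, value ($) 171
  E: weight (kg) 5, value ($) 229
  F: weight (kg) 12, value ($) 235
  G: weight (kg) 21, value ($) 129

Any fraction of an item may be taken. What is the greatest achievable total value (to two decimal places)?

1011.57

Greedy by value/weight ratio, highest first.
Ratios (sorted): E 45.80, F 19.58, C 8.26, B 6.33, G 6.14, D 6.11, A 5.57
take E (5 @ 229); take F (12 @ 235); take C (23 @ 190); take B (39 @ 247); take 18/21 of G → 110.57. Capacity used 97/97.
Total value = 1011.57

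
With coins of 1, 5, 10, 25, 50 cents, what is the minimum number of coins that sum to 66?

Use the largest denomination that fits, subtract, and repeat.
66 − 1×50→16 − 1×10→6 − 1×5→1 − 1×1→0
Total coins = 1 + 1 + 1 + 1 = 4

4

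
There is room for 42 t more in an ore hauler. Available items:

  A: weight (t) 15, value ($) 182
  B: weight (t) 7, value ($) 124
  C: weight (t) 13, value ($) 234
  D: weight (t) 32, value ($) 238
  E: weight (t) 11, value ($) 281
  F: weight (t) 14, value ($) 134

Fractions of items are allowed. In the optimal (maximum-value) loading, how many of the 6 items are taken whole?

3

Ratios (sorted): E 25.55, C 18.00, B 17.71, A 12.13, F 9.57, D 7.44
take E (11 @ 281); take C (13 @ 234); take B (7 @ 124); take 11/15 of A → 133.47. Capacity used 42/42.
3 item(s) taken whole; one partial (take 11/15 of A).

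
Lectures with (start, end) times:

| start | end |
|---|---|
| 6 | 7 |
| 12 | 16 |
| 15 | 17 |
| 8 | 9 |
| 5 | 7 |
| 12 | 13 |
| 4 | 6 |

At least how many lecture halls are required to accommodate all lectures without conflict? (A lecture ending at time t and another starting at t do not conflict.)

The answer is the maximum number of intervals overlapping at any instant.
starts: [4, 5, 6, 8, 12, 12, 15]
ends:   [6, 7, 7, 9, 13, 16, 17]
s4→1 s5→2  — peak 2.

2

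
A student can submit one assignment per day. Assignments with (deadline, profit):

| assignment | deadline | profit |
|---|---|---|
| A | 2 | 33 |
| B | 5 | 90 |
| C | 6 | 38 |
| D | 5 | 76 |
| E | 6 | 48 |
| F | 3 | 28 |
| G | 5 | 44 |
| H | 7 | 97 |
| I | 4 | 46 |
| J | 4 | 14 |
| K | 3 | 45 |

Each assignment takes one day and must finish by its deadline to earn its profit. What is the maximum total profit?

Sort by profit descending; place each in the latest free slot ≤ its deadline.
By profit: H(d7,97), B(d5,90), D(d5,76), E(d6,48), I(d4,46), K(d3,45), G(d5,44), C(d6,38), A(d2,33), F(d3,28), J(d4,14)
H→slot 7; B→slot 5; D→slot 4; E→slot 6; I→slot 3; K→slot 2; G→slot 1; C skipped; A skipped; F skipped; J skipped.
Profit = 44 + 45 + 46 + 76 + 90 + 48 + 97 = 446

446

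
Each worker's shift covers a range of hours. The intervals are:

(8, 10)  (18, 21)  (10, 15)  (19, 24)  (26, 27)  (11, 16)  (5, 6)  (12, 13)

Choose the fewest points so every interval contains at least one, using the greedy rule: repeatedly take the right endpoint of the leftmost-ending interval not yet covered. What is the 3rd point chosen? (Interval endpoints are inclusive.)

Sorted: [5,6] [8,10] [12,13] [10,15] [11,16] [18,21] [19,24] [26,27]
{[5,6]} hit by 6; {[8,10]} hit by 10; {[12,13],[10,15],[11,16]} hit by 13; {[18,21],[19,24]} hit by 21; {[26,27]} hit by 27.
Points: 6, 10, 13, 21, 27 (5 total).

13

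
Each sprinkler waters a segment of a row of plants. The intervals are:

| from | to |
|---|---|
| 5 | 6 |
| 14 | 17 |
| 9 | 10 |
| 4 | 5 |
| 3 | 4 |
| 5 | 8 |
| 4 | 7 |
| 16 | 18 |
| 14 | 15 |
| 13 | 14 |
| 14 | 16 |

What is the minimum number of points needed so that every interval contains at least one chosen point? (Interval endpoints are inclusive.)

5

Sort by right endpoint; whenever an interval is uncovered, place a point at its right end.
By right end: [3,4]  [4,5]  [5,6]  [4,7]  [5,8]  [9,10]  [13,14]  [14,15]  [14,16]  [14,17]  [16,18]
[3,4] uncovered → point at 4; [5,6] uncovered → point at 6; [9,10] uncovered → point at 10; [13,14] uncovered → point at 14; [16,18] uncovered → point at 18.
Points: 4, 6, 10, 14, 18 (5 total).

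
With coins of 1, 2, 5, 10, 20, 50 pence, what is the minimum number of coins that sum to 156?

5

156 = 3×50 + 1×5 + 1×1
Total coins = 3 + 1 + 1 = 5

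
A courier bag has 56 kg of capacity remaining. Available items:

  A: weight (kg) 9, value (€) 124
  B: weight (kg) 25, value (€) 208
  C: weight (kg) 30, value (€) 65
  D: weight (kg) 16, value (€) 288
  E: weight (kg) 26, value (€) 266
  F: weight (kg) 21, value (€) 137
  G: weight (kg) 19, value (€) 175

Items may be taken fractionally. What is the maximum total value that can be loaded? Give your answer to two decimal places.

Ratios (sorted): D 18.00, A 13.78, E 10.23, G 9.21, B 8.32, F 6.52, C 2.17
take D (16 @ 288); take A (9 @ 124); take E (26 @ 266); take 5/19 of G → 46.05. Capacity used 56/56.
Total value = 724.05

724.05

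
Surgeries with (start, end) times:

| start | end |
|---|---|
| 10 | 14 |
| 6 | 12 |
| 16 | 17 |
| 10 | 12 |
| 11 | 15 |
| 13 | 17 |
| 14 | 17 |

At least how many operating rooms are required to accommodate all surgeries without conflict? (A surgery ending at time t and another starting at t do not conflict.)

The answer is the maximum number of intervals overlapping at any instant.
starts: [6, 10, 10, 11, 13, 14, 16]
ends:   [12, 12, 14, 15, 17, 17, 17]
s6→1 s10→2 s10→3 s11→4  — peak 4.

4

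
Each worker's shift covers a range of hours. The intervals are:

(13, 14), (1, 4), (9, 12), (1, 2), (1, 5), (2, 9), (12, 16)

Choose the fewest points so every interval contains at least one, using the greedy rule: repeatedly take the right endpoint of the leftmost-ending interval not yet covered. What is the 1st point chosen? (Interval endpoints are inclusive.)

Sorted: [1,2] [1,4] [1,5] [2,9] [9,12] [13,14] [12,16]
{[1,2],[1,4],[1,5],[2,9]} hit by 2; {[9,12]} hit by 12; {[13,14],[12,16]} hit by 14.
Points: 2, 12, 14 (3 total).

2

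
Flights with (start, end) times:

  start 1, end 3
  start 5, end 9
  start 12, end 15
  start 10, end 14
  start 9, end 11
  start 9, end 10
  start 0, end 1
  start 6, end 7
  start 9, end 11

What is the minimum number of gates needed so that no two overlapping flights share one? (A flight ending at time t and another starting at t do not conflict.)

3

starts: [0, 1, 5, 6, 9, 9, 9, 10, 12]
ends:   [1, 3, 7, 9, 10, 11, 11, 14, 15]
s0→1 e1→0 s1→1 e3→0 s5→1 s6→2 e7→1 e9→0 s9→1 s9→2 s9→3  — peak 3.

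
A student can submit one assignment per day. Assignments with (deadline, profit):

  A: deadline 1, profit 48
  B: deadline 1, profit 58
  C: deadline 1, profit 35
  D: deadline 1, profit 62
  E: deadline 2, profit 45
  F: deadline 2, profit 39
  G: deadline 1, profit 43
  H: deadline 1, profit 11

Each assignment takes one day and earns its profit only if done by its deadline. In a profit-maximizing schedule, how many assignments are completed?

2

Sort by profit descending; place each in the latest free slot ≤ its deadline.
Profit order: D=62 B=58 A=48 E=45 G=43 F=39 C=35 H=11
Assign: D→slot 1, B skipped, A skipped, E→slot 2, G skipped, F skipped, C skipped, H skipped.
Slots: [1:D] [2:E]
2 of 8 scheduled.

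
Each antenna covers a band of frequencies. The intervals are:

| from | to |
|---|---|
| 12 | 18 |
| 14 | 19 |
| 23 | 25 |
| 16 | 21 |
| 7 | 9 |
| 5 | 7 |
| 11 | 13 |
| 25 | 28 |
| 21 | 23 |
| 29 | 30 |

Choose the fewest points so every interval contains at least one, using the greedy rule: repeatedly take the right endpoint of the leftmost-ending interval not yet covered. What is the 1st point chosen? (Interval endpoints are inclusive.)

Sorted: [5,7] [7,9] [11,13] [12,18] [14,19] [16,21] [21,23] [23,25] [25,28] [29,30]
{[5,7],[7,9]} hit by 7; {[11,13],[12,18]} hit by 13; {[14,19],[16,21]} hit by 19; {[21,23],[23,25]} hit by 23; {[25,28]} hit by 28; {[29,30]} hit by 30.
Points: 7, 13, 19, 23, 28, 30 (6 total).

7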